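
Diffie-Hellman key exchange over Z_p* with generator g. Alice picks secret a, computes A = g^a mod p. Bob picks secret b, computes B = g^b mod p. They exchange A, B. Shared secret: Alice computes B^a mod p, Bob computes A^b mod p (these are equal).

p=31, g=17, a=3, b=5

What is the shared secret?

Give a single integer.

Answer: 30

Derivation:
A = 17^3 mod 31  (bits of 3 = 11)
  bit 0 = 1: r = r^2 * 17 mod 31 = 1^2 * 17 = 1*17 = 17
  bit 1 = 1: r = r^2 * 17 mod 31 = 17^2 * 17 = 10*17 = 15
  -> A = 15
B = 17^5 mod 31  (bits of 5 = 101)
  bit 0 = 1: r = r^2 * 17 mod 31 = 1^2 * 17 = 1*17 = 17
  bit 1 = 0: r = r^2 mod 31 = 17^2 = 10
  bit 2 = 1: r = r^2 * 17 mod 31 = 10^2 * 17 = 7*17 = 26
  -> B = 26
s = B^a = 26^3 mod 31  (bits of 3 = 11)
  bit 0 = 1: r = r^2 * 26 mod 31 = 1^2 * 26 = 1*26 = 26
  bit 1 = 1: r = r^2 * 26 mod 31 = 26^2 * 26 = 25*26 = 30
  -> s = B^a = 30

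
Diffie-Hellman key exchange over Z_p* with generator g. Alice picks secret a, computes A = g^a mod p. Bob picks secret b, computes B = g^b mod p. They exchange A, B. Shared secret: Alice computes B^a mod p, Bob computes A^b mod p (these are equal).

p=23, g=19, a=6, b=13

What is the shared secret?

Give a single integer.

A = 19^6 mod 23  (bits of 6 = 110)
  bit 0 = 1: r = r^2 * 19 mod 23 = 1^2 * 19 = 1*19 = 19
  bit 1 = 1: r = r^2 * 19 mod 23 = 19^2 * 19 = 16*19 = 5
  bit 2 = 0: r = r^2 mod 23 = 5^2 = 2
  -> A = 2
B = 19^13 mod 23  (bits of 13 = 1101)
  bit 0 = 1: r = r^2 * 19 mod 23 = 1^2 * 19 = 1*19 = 19
  bit 1 = 1: r = r^2 * 19 mod 23 = 19^2 * 19 = 16*19 = 5
  bit 2 = 0: r = r^2 mod 23 = 5^2 = 2
  bit 3 = 1: r = r^2 * 19 mod 23 = 2^2 * 19 = 4*19 = 7
  -> B = 7
s = B^a = 7^6 mod 23  (bits of 6 = 110)
  bit 0 = 1: r = r^2 * 7 mod 23 = 1^2 * 7 = 1*7 = 7
  bit 1 = 1: r = r^2 * 7 mod 23 = 7^2 * 7 = 3*7 = 21
  bit 2 = 0: r = r^2 mod 23 = 21^2 = 4
  -> s = B^a = 4

Answer: 4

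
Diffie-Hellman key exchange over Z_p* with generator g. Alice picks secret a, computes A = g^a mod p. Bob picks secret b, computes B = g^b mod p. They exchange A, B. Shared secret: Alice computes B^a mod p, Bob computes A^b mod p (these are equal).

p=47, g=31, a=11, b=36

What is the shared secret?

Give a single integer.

A = 31^11 mod 47  (bits of 11 = 1011)
  bit 0 = 1: r = r^2 * 31 mod 47 = 1^2 * 31 = 1*31 = 31
  bit 1 = 0: r = r^2 mod 47 = 31^2 = 21
  bit 2 = 1: r = r^2 * 31 mod 47 = 21^2 * 31 = 18*31 = 41
  bit 3 = 1: r = r^2 * 31 mod 47 = 41^2 * 31 = 36*31 = 35
  -> A = 35
B = 31^36 mod 47  (bits of 36 = 100100)
  bit 0 = 1: r = r^2 * 31 mod 47 = 1^2 * 31 = 1*31 = 31
  bit 1 = 0: r = r^2 mod 47 = 31^2 = 21
  bit 2 = 0: r = r^2 mod 47 = 21^2 = 18
  bit 3 = 1: r = r^2 * 31 mod 47 = 18^2 * 31 = 42*31 = 33
  bit 4 = 0: r = r^2 mod 47 = 33^2 = 8
  bit 5 = 0: r = r^2 mod 47 = 8^2 = 17
  -> B = 17
s = B^a = 17^11 mod 47  (bits of 11 = 1011)
  bit 0 = 1: r = r^2 * 17 mod 47 = 1^2 * 17 = 1*17 = 17
  bit 1 = 0: r = r^2 mod 47 = 17^2 = 7
  bit 2 = 1: r = r^2 * 17 mod 47 = 7^2 * 17 = 2*17 = 34
  bit 3 = 1: r = r^2 * 17 mod 47 = 34^2 * 17 = 28*17 = 6
  -> s = B^a = 6

Answer: 6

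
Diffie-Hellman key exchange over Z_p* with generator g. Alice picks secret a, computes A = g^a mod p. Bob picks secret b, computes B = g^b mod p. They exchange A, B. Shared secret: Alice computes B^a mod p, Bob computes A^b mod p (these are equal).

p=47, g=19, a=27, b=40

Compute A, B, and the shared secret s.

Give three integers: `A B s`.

A = 19^27 mod 47  (bits of 27 = 11011)
  bit 0 = 1: r = r^2 * 19 mod 47 = 1^2 * 19 = 1*19 = 19
  bit 1 = 1: r = r^2 * 19 mod 47 = 19^2 * 19 = 32*19 = 44
  bit 2 = 0: r = r^2 mod 47 = 44^2 = 9
  bit 3 = 1: r = r^2 * 19 mod 47 = 9^2 * 19 = 34*19 = 35
  bit 4 = 1: r = r^2 * 19 mod 47 = 35^2 * 19 = 3*19 = 10
  -> A = 10
B = 19^40 mod 47  (bits of 40 = 101000)
  bit 0 = 1: r = r^2 * 19 mod 47 = 1^2 * 19 = 1*19 = 19
  bit 1 = 0: r = r^2 mod 47 = 19^2 = 32
  bit 2 = 1: r = r^2 * 19 mod 47 = 32^2 * 19 = 37*19 = 45
  bit 3 = 0: r = r^2 mod 47 = 45^2 = 4
  bit 4 = 0: r = r^2 mod 47 = 4^2 = 16
  bit 5 = 0: r = r^2 mod 47 = 16^2 = 21
  -> B = 21
s = B^a = 21^27 mod 47  (bits of 27 = 11011)
  bit 0 = 1: r = r^2 * 21 mod 47 = 1^2 * 21 = 1*21 = 21
  bit 1 = 1: r = r^2 * 21 mod 47 = 21^2 * 21 = 18*21 = 2
  bit 2 = 0: r = r^2 mod 47 = 2^2 = 4
  bit 3 = 1: r = r^2 * 21 mod 47 = 4^2 * 21 = 16*21 = 7
  bit 4 = 1: r = r^2 * 21 mod 47 = 7^2 * 21 = 2*21 = 42
  -> s = B^a = 42

Answer: 10 21 42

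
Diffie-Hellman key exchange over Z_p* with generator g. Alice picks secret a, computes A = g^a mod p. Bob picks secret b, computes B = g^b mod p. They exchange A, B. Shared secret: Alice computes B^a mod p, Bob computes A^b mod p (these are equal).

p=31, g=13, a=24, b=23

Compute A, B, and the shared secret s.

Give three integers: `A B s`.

Answer: 2 24 8

Derivation:
A = 13^24 mod 31  (bits of 24 = 11000)
  bit 0 = 1: r = r^2 * 13 mod 31 = 1^2 * 13 = 1*13 = 13
  bit 1 = 1: r = r^2 * 13 mod 31 = 13^2 * 13 = 14*13 = 27
  bit 2 = 0: r = r^2 mod 31 = 27^2 = 16
  bit 3 = 0: r = r^2 mod 31 = 16^2 = 8
  bit 4 = 0: r = r^2 mod 31 = 8^2 = 2
  -> A = 2
B = 13^23 mod 31  (bits of 23 = 10111)
  bit 0 = 1: r = r^2 * 13 mod 31 = 1^2 * 13 = 1*13 = 13
  bit 1 = 0: r = r^2 mod 31 = 13^2 = 14
  bit 2 = 1: r = r^2 * 13 mod 31 = 14^2 * 13 = 10*13 = 6
  bit 3 = 1: r = r^2 * 13 mod 31 = 6^2 * 13 = 5*13 = 3
  bit 4 = 1: r = r^2 * 13 mod 31 = 3^2 * 13 = 9*13 = 24
  -> B = 24
s = B^a = 24^24 mod 31  (bits of 24 = 11000)
  bit 0 = 1: r = r^2 * 24 mod 31 = 1^2 * 24 = 1*24 = 24
  bit 1 = 1: r = r^2 * 24 mod 31 = 24^2 * 24 = 18*24 = 29
  bit 2 = 0: r = r^2 mod 31 = 29^2 = 4
  bit 3 = 0: r = r^2 mod 31 = 4^2 = 16
  bit 4 = 0: r = r^2 mod 31 = 16^2 = 8
  -> s = B^a = 8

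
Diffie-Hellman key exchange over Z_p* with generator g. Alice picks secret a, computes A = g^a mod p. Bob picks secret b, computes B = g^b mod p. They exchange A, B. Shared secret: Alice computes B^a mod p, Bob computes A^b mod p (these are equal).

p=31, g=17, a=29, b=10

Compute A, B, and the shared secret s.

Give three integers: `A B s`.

A = 17^29 mod 31  (bits of 29 = 11101)
  bit 0 = 1: r = r^2 * 17 mod 31 = 1^2 * 17 = 1*17 = 17
  bit 1 = 1: r = r^2 * 17 mod 31 = 17^2 * 17 = 10*17 = 15
  bit 2 = 1: r = r^2 * 17 mod 31 = 15^2 * 17 = 8*17 = 12
  bit 3 = 0: r = r^2 mod 31 = 12^2 = 20
  bit 4 = 1: r = r^2 * 17 mod 31 = 20^2 * 17 = 28*17 = 11
  -> A = 11
B = 17^10 mod 31  (bits of 10 = 1010)
  bit 0 = 1: r = r^2 * 17 mod 31 = 1^2 * 17 = 1*17 = 17
  bit 1 = 0: r = r^2 mod 31 = 17^2 = 10
  bit 2 = 1: r = r^2 * 17 mod 31 = 10^2 * 17 = 7*17 = 26
  bit 3 = 0: r = r^2 mod 31 = 26^2 = 25
  -> B = 25
s = B^a = 25^29 mod 31  (bits of 29 = 11101)
  bit 0 = 1: r = r^2 * 25 mod 31 = 1^2 * 25 = 1*25 = 25
  bit 1 = 1: r = r^2 * 25 mod 31 = 25^2 * 25 = 5*25 = 1
  bit 2 = 1: r = r^2 * 25 mod 31 = 1^2 * 25 = 1*25 = 25
  bit 3 = 0: r = r^2 mod 31 = 25^2 = 5
  bit 4 = 1: r = r^2 * 25 mod 31 = 5^2 * 25 = 25*25 = 5
  -> s = B^a = 5

Answer: 11 25 5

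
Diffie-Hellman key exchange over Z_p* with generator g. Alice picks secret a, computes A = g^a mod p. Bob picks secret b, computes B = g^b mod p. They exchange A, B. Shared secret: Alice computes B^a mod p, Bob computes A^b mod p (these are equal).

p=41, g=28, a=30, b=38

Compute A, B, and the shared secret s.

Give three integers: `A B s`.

A = 28^30 mod 41  (bits of 30 = 11110)
  bit 0 = 1: r = r^2 * 28 mod 41 = 1^2 * 28 = 1*28 = 28
  bit 1 = 1: r = r^2 * 28 mod 41 = 28^2 * 28 = 5*28 = 17
  bit 2 = 1: r = r^2 * 28 mod 41 = 17^2 * 28 = 2*28 = 15
  bit 3 = 1: r = r^2 * 28 mod 41 = 15^2 * 28 = 20*28 = 27
  bit 4 = 0: r = r^2 mod 41 = 27^2 = 32
  -> A = 32
B = 28^38 mod 41  (bits of 38 = 100110)
  bit 0 = 1: r = r^2 * 28 mod 41 = 1^2 * 28 = 1*28 = 28
  bit 1 = 0: r = r^2 mod 41 = 28^2 = 5
  bit 2 = 0: r = r^2 mod 41 = 5^2 = 25
  bit 3 = 1: r = r^2 * 28 mod 41 = 25^2 * 28 = 10*28 = 34
  bit 4 = 1: r = r^2 * 28 mod 41 = 34^2 * 28 = 8*28 = 19
  bit 5 = 0: r = r^2 mod 41 = 19^2 = 33
  -> B = 33
s = B^a = 33^30 mod 41  (bits of 30 = 11110)
  bit 0 = 1: r = r^2 * 33 mod 41 = 1^2 * 33 = 1*33 = 33
  bit 1 = 1: r = r^2 * 33 mod 41 = 33^2 * 33 = 23*33 = 21
  bit 2 = 1: r = r^2 * 33 mod 41 = 21^2 * 33 = 31*33 = 39
  bit 3 = 1: r = r^2 * 33 mod 41 = 39^2 * 33 = 4*33 = 9
  bit 4 = 0: r = r^2 mod 41 = 9^2 = 40
  -> s = B^a = 40

Answer: 32 33 40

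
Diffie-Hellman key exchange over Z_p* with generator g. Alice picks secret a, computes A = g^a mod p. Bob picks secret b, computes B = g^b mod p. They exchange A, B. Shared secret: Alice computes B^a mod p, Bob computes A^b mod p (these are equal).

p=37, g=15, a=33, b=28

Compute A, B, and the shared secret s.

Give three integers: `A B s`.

A = 15^33 mod 37  (bits of 33 = 100001)
  bit 0 = 1: r = r^2 * 15 mod 37 = 1^2 * 15 = 1*15 = 15
  bit 1 = 0: r = r^2 mod 37 = 15^2 = 3
  bit 2 = 0: r = r^2 mod 37 = 3^2 = 9
  bit 3 = 0: r = r^2 mod 37 = 9^2 = 7
  bit 4 = 0: r = r^2 mod 37 = 7^2 = 12
  bit 5 = 1: r = r^2 * 15 mod 37 = 12^2 * 15 = 33*15 = 14
  -> A = 14
B = 15^28 mod 37  (bits of 28 = 11100)
  bit 0 = 1: r = r^2 * 15 mod 37 = 1^2 * 15 = 1*15 = 15
  bit 1 = 1: r = r^2 * 15 mod 37 = 15^2 * 15 = 3*15 = 8
  bit 2 = 1: r = r^2 * 15 mod 37 = 8^2 * 15 = 27*15 = 35
  bit 3 = 0: r = r^2 mod 37 = 35^2 = 4
  bit 4 = 0: r = r^2 mod 37 = 4^2 = 16
  -> B = 16
s = B^a = 16^33 mod 37  (bits of 33 = 100001)
  bit 0 = 1: r = r^2 * 16 mod 37 = 1^2 * 16 = 1*16 = 16
  bit 1 = 0: r = r^2 mod 37 = 16^2 = 34
  bit 2 = 0: r = r^2 mod 37 = 34^2 = 9
  bit 3 = 0: r = r^2 mod 37 = 9^2 = 7
  bit 4 = 0: r = r^2 mod 37 = 7^2 = 12
  bit 5 = 1: r = r^2 * 16 mod 37 = 12^2 * 16 = 33*16 = 10
  -> s = B^a = 10

Answer: 14 16 10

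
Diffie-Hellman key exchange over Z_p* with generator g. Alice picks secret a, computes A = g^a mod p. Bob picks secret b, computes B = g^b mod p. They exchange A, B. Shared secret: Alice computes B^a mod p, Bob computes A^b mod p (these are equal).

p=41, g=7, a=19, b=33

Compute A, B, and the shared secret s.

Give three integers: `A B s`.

A = 7^19 mod 41  (bits of 19 = 10011)
  bit 0 = 1: r = r^2 * 7 mod 41 = 1^2 * 7 = 1*7 = 7
  bit 1 = 0: r = r^2 mod 41 = 7^2 = 8
  bit 2 = 0: r = r^2 mod 41 = 8^2 = 23
  bit 3 = 1: r = r^2 * 7 mod 41 = 23^2 * 7 = 37*7 = 13
  bit 4 = 1: r = r^2 * 7 mod 41 = 13^2 * 7 = 5*7 = 35
  -> A = 35
B = 7^33 mod 41  (bits of 33 = 100001)
  bit 0 = 1: r = r^2 * 7 mod 41 = 1^2 * 7 = 1*7 = 7
  bit 1 = 0: r = r^2 mod 41 = 7^2 = 8
  bit 2 = 0: r = r^2 mod 41 = 8^2 = 23
  bit 3 = 0: r = r^2 mod 41 = 23^2 = 37
  bit 4 = 0: r = r^2 mod 41 = 37^2 = 16
  bit 5 = 1: r = r^2 * 7 mod 41 = 16^2 * 7 = 10*7 = 29
  -> B = 29
s = B^a = 29^19 mod 41  (bits of 19 = 10011)
  bit 0 = 1: r = r^2 * 29 mod 41 = 1^2 * 29 = 1*29 = 29
  bit 1 = 0: r = r^2 mod 41 = 29^2 = 21
  bit 2 = 0: r = r^2 mod 41 = 21^2 = 31
  bit 3 = 1: r = r^2 * 29 mod 41 = 31^2 * 29 = 18*29 = 30
  bit 4 = 1: r = r^2 * 29 mod 41 = 30^2 * 29 = 39*29 = 24
  -> s = B^a = 24

Answer: 35 29 24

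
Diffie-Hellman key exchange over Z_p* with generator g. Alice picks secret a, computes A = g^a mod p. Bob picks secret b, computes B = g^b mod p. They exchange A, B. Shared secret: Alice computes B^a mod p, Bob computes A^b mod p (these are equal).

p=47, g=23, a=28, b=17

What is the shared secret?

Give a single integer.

Answer: 34

Derivation:
A = 23^28 mod 47  (bits of 28 = 11100)
  bit 0 = 1: r = r^2 * 23 mod 47 = 1^2 * 23 = 1*23 = 23
  bit 1 = 1: r = r^2 * 23 mod 47 = 23^2 * 23 = 12*23 = 41
  bit 2 = 1: r = r^2 * 23 mod 47 = 41^2 * 23 = 36*23 = 29
  bit 3 = 0: r = r^2 mod 47 = 29^2 = 42
  bit 4 = 0: r = r^2 mod 47 = 42^2 = 25
  -> A = 25
B = 23^17 mod 47  (bits of 17 = 10001)
  bit 0 = 1: r = r^2 * 23 mod 47 = 1^2 * 23 = 1*23 = 23
  bit 1 = 0: r = r^2 mod 47 = 23^2 = 12
  bit 2 = 0: r = r^2 mod 47 = 12^2 = 3
  bit 3 = 0: r = r^2 mod 47 = 3^2 = 9
  bit 4 = 1: r = r^2 * 23 mod 47 = 9^2 * 23 = 34*23 = 30
  -> B = 30
s = B^a = 30^28 mod 47  (bits of 28 = 11100)
  bit 0 = 1: r = r^2 * 30 mod 47 = 1^2 * 30 = 1*30 = 30
  bit 1 = 1: r = r^2 * 30 mod 47 = 30^2 * 30 = 7*30 = 22
  bit 2 = 1: r = r^2 * 30 mod 47 = 22^2 * 30 = 14*30 = 44
  bit 3 = 0: r = r^2 mod 47 = 44^2 = 9
  bit 4 = 0: r = r^2 mod 47 = 9^2 = 34
  -> s = B^a = 34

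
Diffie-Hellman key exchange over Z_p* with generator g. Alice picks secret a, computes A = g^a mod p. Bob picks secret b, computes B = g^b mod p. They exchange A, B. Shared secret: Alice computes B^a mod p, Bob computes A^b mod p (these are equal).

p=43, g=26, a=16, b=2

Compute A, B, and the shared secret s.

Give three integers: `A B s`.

A = 26^16 mod 43  (bits of 16 = 10000)
  bit 0 = 1: r = r^2 * 26 mod 43 = 1^2 * 26 = 1*26 = 26
  bit 1 = 0: r = r^2 mod 43 = 26^2 = 31
  bit 2 = 0: r = r^2 mod 43 = 31^2 = 15
  bit 3 = 0: r = r^2 mod 43 = 15^2 = 10
  bit 4 = 0: r = r^2 mod 43 = 10^2 = 14
  -> A = 14
B = 26^2 mod 43  (bits of 2 = 10)
  bit 0 = 1: r = r^2 * 26 mod 43 = 1^2 * 26 = 1*26 = 26
  bit 1 = 0: r = r^2 mod 43 = 26^2 = 31
  -> B = 31
s = B^a = 31^16 mod 43  (bits of 16 = 10000)
  bit 0 = 1: r = r^2 * 31 mod 43 = 1^2 * 31 = 1*31 = 31
  bit 1 = 0: r = r^2 mod 43 = 31^2 = 15
  bit 2 = 0: r = r^2 mod 43 = 15^2 = 10
  bit 3 = 0: r = r^2 mod 43 = 10^2 = 14
  bit 4 = 0: r = r^2 mod 43 = 14^2 = 24
  -> s = B^a = 24

Answer: 14 31 24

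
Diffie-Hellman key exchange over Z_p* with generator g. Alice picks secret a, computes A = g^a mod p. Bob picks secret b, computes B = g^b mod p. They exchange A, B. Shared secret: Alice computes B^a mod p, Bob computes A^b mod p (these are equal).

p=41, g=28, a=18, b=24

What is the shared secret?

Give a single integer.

A = 28^18 mod 41  (bits of 18 = 10010)
  bit 0 = 1: r = r^2 * 28 mod 41 = 1^2 * 28 = 1*28 = 28
  bit 1 = 0: r = r^2 mod 41 = 28^2 = 5
  bit 2 = 0: r = r^2 mod 41 = 5^2 = 25
  bit 3 = 1: r = r^2 * 28 mod 41 = 25^2 * 28 = 10*28 = 34
  bit 4 = 0: r = r^2 mod 41 = 34^2 = 8
  -> A = 8
B = 28^24 mod 41  (bits of 24 = 11000)
  bit 0 = 1: r = r^2 * 28 mod 41 = 1^2 * 28 = 1*28 = 28
  bit 1 = 1: r = r^2 * 28 mod 41 = 28^2 * 28 = 5*28 = 17
  bit 2 = 0: r = r^2 mod 41 = 17^2 = 2
  bit 3 = 0: r = r^2 mod 41 = 2^2 = 4
  bit 4 = 0: r = r^2 mod 41 = 4^2 = 16
  -> B = 16
s = B^a = 16^18 mod 41  (bits of 18 = 10010)
  bit 0 = 1: r = r^2 * 16 mod 41 = 1^2 * 16 = 1*16 = 16
  bit 1 = 0: r = r^2 mod 41 = 16^2 = 10
  bit 2 = 0: r = r^2 mod 41 = 10^2 = 18
  bit 3 = 1: r = r^2 * 16 mod 41 = 18^2 * 16 = 37*16 = 18
  bit 4 = 0: r = r^2 mod 41 = 18^2 = 37
  -> s = B^a = 37

Answer: 37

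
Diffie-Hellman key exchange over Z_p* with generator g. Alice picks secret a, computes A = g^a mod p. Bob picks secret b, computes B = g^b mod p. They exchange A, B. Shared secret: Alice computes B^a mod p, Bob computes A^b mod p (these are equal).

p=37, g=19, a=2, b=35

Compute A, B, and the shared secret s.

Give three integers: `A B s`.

Answer: 28 2 4

Derivation:
A = 19^2 mod 37  (bits of 2 = 10)
  bit 0 = 1: r = r^2 * 19 mod 37 = 1^2 * 19 = 1*19 = 19
  bit 1 = 0: r = r^2 mod 37 = 19^2 = 28
  -> A = 28
B = 19^35 mod 37  (bits of 35 = 100011)
  bit 0 = 1: r = r^2 * 19 mod 37 = 1^2 * 19 = 1*19 = 19
  bit 1 = 0: r = r^2 mod 37 = 19^2 = 28
  bit 2 = 0: r = r^2 mod 37 = 28^2 = 7
  bit 3 = 0: r = r^2 mod 37 = 7^2 = 12
  bit 4 = 1: r = r^2 * 19 mod 37 = 12^2 * 19 = 33*19 = 35
  bit 5 = 1: r = r^2 * 19 mod 37 = 35^2 * 19 = 4*19 = 2
  -> B = 2
s = B^a = 2^2 mod 37  (bits of 2 = 10)
  bit 0 = 1: r = r^2 * 2 mod 37 = 1^2 * 2 = 1*2 = 2
  bit 1 = 0: r = r^2 mod 37 = 2^2 = 4
  -> s = B^a = 4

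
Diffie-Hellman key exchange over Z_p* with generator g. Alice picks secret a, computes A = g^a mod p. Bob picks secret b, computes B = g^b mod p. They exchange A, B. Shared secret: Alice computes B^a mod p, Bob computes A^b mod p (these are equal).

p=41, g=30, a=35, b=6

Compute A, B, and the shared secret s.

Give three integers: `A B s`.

A = 30^35 mod 41  (bits of 35 = 100011)
  bit 0 = 1: r = r^2 * 30 mod 41 = 1^2 * 30 = 1*30 = 30
  bit 1 = 0: r = r^2 mod 41 = 30^2 = 39
  bit 2 = 0: r = r^2 mod 41 = 39^2 = 4
  bit 3 = 0: r = r^2 mod 41 = 4^2 = 16
  bit 4 = 1: r = r^2 * 30 mod 41 = 16^2 * 30 = 10*30 = 13
  bit 5 = 1: r = r^2 * 30 mod 41 = 13^2 * 30 = 5*30 = 27
  -> A = 27
B = 30^6 mod 41  (bits of 6 = 110)
  bit 0 = 1: r = r^2 * 30 mod 41 = 1^2 * 30 = 1*30 = 30
  bit 1 = 1: r = r^2 * 30 mod 41 = 30^2 * 30 = 39*30 = 22
  bit 2 = 0: r = r^2 mod 41 = 22^2 = 33
  -> B = 33
s = B^a = 33^35 mod 41  (bits of 35 = 100011)
  bit 0 = 1: r = r^2 * 33 mod 41 = 1^2 * 33 = 1*33 = 33
  bit 1 = 0: r = r^2 mod 41 = 33^2 = 23
  bit 2 = 0: r = r^2 mod 41 = 23^2 = 37
  bit 3 = 0: r = r^2 mod 41 = 37^2 = 16
  bit 4 = 1: r = r^2 * 33 mod 41 = 16^2 * 33 = 10*33 = 2
  bit 5 = 1: r = r^2 * 33 mod 41 = 2^2 * 33 = 4*33 = 9
  -> s = B^a = 9

Answer: 27 33 9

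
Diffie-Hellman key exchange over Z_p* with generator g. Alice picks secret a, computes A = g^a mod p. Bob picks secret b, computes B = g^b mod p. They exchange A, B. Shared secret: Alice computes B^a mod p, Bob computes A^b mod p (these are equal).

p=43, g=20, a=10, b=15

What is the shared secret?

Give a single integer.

A = 20^10 mod 43  (bits of 10 = 1010)
  bit 0 = 1: r = r^2 * 20 mod 43 = 1^2 * 20 = 1*20 = 20
  bit 1 = 0: r = r^2 mod 43 = 20^2 = 13
  bit 2 = 1: r = r^2 * 20 mod 43 = 13^2 * 20 = 40*20 = 26
  bit 3 = 0: r = r^2 mod 43 = 26^2 = 31
  -> A = 31
B = 20^15 mod 43  (bits of 15 = 1111)
  bit 0 = 1: r = r^2 * 20 mod 43 = 1^2 * 20 = 1*20 = 20
  bit 1 = 1: r = r^2 * 20 mod 43 = 20^2 * 20 = 13*20 = 2
  bit 2 = 1: r = r^2 * 20 mod 43 = 2^2 * 20 = 4*20 = 37
  bit 3 = 1: r = r^2 * 20 mod 43 = 37^2 * 20 = 36*20 = 32
  -> B = 32
s = B^a = 32^10 mod 43  (bits of 10 = 1010)
  bit 0 = 1: r = r^2 * 32 mod 43 = 1^2 * 32 = 1*32 = 32
  bit 1 = 0: r = r^2 mod 43 = 32^2 = 35
  bit 2 = 1: r = r^2 * 32 mod 43 = 35^2 * 32 = 21*32 = 27
  bit 3 = 0: r = r^2 mod 43 = 27^2 = 41
  -> s = B^a = 41

Answer: 41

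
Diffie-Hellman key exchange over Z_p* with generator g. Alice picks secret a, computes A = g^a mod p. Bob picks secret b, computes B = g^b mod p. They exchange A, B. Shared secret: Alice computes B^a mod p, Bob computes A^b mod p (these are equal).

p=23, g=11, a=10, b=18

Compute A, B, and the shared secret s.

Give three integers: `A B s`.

A = 11^10 mod 23  (bits of 10 = 1010)
  bit 0 = 1: r = r^2 * 11 mod 23 = 1^2 * 11 = 1*11 = 11
  bit 1 = 0: r = r^2 mod 23 = 11^2 = 6
  bit 2 = 1: r = r^2 * 11 mod 23 = 6^2 * 11 = 13*11 = 5
  bit 3 = 0: r = r^2 mod 23 = 5^2 = 2
  -> A = 2
B = 11^18 mod 23  (bits of 18 = 10010)
  bit 0 = 1: r = r^2 * 11 mod 23 = 1^2 * 11 = 1*11 = 11
  bit 1 = 0: r = r^2 mod 23 = 11^2 = 6
  bit 2 = 0: r = r^2 mod 23 = 6^2 = 13
  bit 3 = 1: r = r^2 * 11 mod 23 = 13^2 * 11 = 8*11 = 19
  bit 4 = 0: r = r^2 mod 23 = 19^2 = 16
  -> B = 16
s = B^a = 16^10 mod 23  (bits of 10 = 1010)
  bit 0 = 1: r = r^2 * 16 mod 23 = 1^2 * 16 = 1*16 = 16
  bit 1 = 0: r = r^2 mod 23 = 16^2 = 3
  bit 2 = 1: r = r^2 * 16 mod 23 = 3^2 * 16 = 9*16 = 6
  bit 3 = 0: r = r^2 mod 23 = 6^2 = 13
  -> s = B^a = 13

Answer: 2 16 13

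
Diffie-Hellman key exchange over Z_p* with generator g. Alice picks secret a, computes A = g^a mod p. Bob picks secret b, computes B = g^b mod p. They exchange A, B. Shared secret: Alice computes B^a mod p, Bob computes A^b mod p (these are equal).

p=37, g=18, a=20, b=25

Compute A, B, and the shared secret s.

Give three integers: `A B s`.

A = 18^20 mod 37  (bits of 20 = 10100)
  bit 0 = 1: r = r^2 * 18 mod 37 = 1^2 * 18 = 1*18 = 18
  bit 1 = 0: r = r^2 mod 37 = 18^2 = 28
  bit 2 = 1: r = r^2 * 18 mod 37 = 28^2 * 18 = 7*18 = 15
  bit 3 = 0: r = r^2 mod 37 = 15^2 = 3
  bit 4 = 0: r = r^2 mod 37 = 3^2 = 9
  -> A = 9
B = 18^25 mod 37  (bits of 25 = 11001)
  bit 0 = 1: r = r^2 * 18 mod 37 = 1^2 * 18 = 1*18 = 18
  bit 1 = 1: r = r^2 * 18 mod 37 = 18^2 * 18 = 28*18 = 23
  bit 2 = 0: r = r^2 mod 37 = 23^2 = 11
  bit 3 = 0: r = r^2 mod 37 = 11^2 = 10
  bit 4 = 1: r = r^2 * 18 mod 37 = 10^2 * 18 = 26*18 = 24
  -> B = 24
s = B^a = 24^20 mod 37  (bits of 20 = 10100)
  bit 0 = 1: r = r^2 * 24 mod 37 = 1^2 * 24 = 1*24 = 24
  bit 1 = 0: r = r^2 mod 37 = 24^2 = 21
  bit 2 = 1: r = r^2 * 24 mod 37 = 21^2 * 24 = 34*24 = 2
  bit 3 = 0: r = r^2 mod 37 = 2^2 = 4
  bit 4 = 0: r = r^2 mod 37 = 4^2 = 16
  -> s = B^a = 16

Answer: 9 24 16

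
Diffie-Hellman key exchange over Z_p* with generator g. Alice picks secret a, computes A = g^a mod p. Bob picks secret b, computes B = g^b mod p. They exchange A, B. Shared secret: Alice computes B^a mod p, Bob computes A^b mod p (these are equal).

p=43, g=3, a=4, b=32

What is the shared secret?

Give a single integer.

Answer: 9

Derivation:
A = 3^4 mod 43  (bits of 4 = 100)
  bit 0 = 1: r = r^2 * 3 mod 43 = 1^2 * 3 = 1*3 = 3
  bit 1 = 0: r = r^2 mod 43 = 3^2 = 9
  bit 2 = 0: r = r^2 mod 43 = 9^2 = 38
  -> A = 38
B = 3^32 mod 43  (bits of 32 = 100000)
  bit 0 = 1: r = r^2 * 3 mod 43 = 1^2 * 3 = 1*3 = 3
  bit 1 = 0: r = r^2 mod 43 = 3^2 = 9
  bit 2 = 0: r = r^2 mod 43 = 9^2 = 38
  bit 3 = 0: r = r^2 mod 43 = 38^2 = 25
  bit 4 = 0: r = r^2 mod 43 = 25^2 = 23
  bit 5 = 0: r = r^2 mod 43 = 23^2 = 13
  -> B = 13
s = B^a = 13^4 mod 43  (bits of 4 = 100)
  bit 0 = 1: r = r^2 * 13 mod 43 = 1^2 * 13 = 1*13 = 13
  bit 1 = 0: r = r^2 mod 43 = 13^2 = 40
  bit 2 = 0: r = r^2 mod 43 = 40^2 = 9
  -> s = B^a = 9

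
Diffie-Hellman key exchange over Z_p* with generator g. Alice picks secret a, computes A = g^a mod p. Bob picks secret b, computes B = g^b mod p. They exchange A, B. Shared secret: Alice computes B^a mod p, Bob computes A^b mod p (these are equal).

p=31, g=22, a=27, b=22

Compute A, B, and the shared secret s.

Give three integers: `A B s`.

A = 22^27 mod 31  (bits of 27 = 11011)
  bit 0 = 1: r = r^2 * 22 mod 31 = 1^2 * 22 = 1*22 = 22
  bit 1 = 1: r = r^2 * 22 mod 31 = 22^2 * 22 = 19*22 = 15
  bit 2 = 0: r = r^2 mod 31 = 15^2 = 8
  bit 3 = 1: r = r^2 * 22 mod 31 = 8^2 * 22 = 2*22 = 13
  bit 4 = 1: r = r^2 * 22 mod 31 = 13^2 * 22 = 14*22 = 29
  -> A = 29
B = 22^22 mod 31  (bits of 22 = 10110)
  bit 0 = 1: r = r^2 * 22 mod 31 = 1^2 * 22 = 1*22 = 22
  bit 1 = 0: r = r^2 mod 31 = 22^2 = 19
  bit 2 = 1: r = r^2 * 22 mod 31 = 19^2 * 22 = 20*22 = 6
  bit 3 = 1: r = r^2 * 22 mod 31 = 6^2 * 22 = 5*22 = 17
  bit 4 = 0: r = r^2 mod 31 = 17^2 = 10
  -> B = 10
s = B^a = 10^27 mod 31  (bits of 27 = 11011)
  bit 0 = 1: r = r^2 * 10 mod 31 = 1^2 * 10 = 1*10 = 10
  bit 1 = 1: r = r^2 * 10 mod 31 = 10^2 * 10 = 7*10 = 8
  bit 2 = 0: r = r^2 mod 31 = 8^2 = 2
  bit 3 = 1: r = r^2 * 10 mod 31 = 2^2 * 10 = 4*10 = 9
  bit 4 = 1: r = r^2 * 10 mod 31 = 9^2 * 10 = 19*10 = 4
  -> s = B^a = 4

Answer: 29 10 4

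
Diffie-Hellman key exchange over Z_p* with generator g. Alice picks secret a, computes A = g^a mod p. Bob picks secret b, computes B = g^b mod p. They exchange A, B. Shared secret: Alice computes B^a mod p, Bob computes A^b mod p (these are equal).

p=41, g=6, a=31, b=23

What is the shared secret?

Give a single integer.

Answer: 17

Derivation:
A = 6^31 mod 41  (bits of 31 = 11111)
  bit 0 = 1: r = r^2 * 6 mod 41 = 1^2 * 6 = 1*6 = 6
  bit 1 = 1: r = r^2 * 6 mod 41 = 6^2 * 6 = 36*6 = 11
  bit 2 = 1: r = r^2 * 6 mod 41 = 11^2 * 6 = 39*6 = 29
  bit 3 = 1: r = r^2 * 6 mod 41 = 29^2 * 6 = 21*6 = 3
  bit 4 = 1: r = r^2 * 6 mod 41 = 3^2 * 6 = 9*6 = 13
  -> A = 13
B = 6^23 mod 41  (bits of 23 = 10111)
  bit 0 = 1: r = r^2 * 6 mod 41 = 1^2 * 6 = 1*6 = 6
  bit 1 = 0: r = r^2 mod 41 = 6^2 = 36
  bit 2 = 1: r = r^2 * 6 mod 41 = 36^2 * 6 = 25*6 = 27
  bit 3 = 1: r = r^2 * 6 mod 41 = 27^2 * 6 = 32*6 = 28
  bit 4 = 1: r = r^2 * 6 mod 41 = 28^2 * 6 = 5*6 = 30
  -> B = 30
s = B^a = 30^31 mod 41  (bits of 31 = 11111)
  bit 0 = 1: r = r^2 * 30 mod 41 = 1^2 * 30 = 1*30 = 30
  bit 1 = 1: r = r^2 * 30 mod 41 = 30^2 * 30 = 39*30 = 22
  bit 2 = 1: r = r^2 * 30 mod 41 = 22^2 * 30 = 33*30 = 6
  bit 3 = 1: r = r^2 * 30 mod 41 = 6^2 * 30 = 36*30 = 14
  bit 4 = 1: r = r^2 * 30 mod 41 = 14^2 * 30 = 32*30 = 17
  -> s = B^a = 17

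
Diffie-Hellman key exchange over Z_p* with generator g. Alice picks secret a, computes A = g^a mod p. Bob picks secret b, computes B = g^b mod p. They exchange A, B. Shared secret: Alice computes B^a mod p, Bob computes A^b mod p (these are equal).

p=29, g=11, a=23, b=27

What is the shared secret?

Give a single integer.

A = 11^23 mod 29  (bits of 23 = 10111)
  bit 0 = 1: r = r^2 * 11 mod 29 = 1^2 * 11 = 1*11 = 11
  bit 1 = 0: r = r^2 mod 29 = 11^2 = 5
  bit 2 = 1: r = r^2 * 11 mod 29 = 5^2 * 11 = 25*11 = 14
  bit 3 = 1: r = r^2 * 11 mod 29 = 14^2 * 11 = 22*11 = 10
  bit 4 = 1: r = r^2 * 11 mod 29 = 10^2 * 11 = 13*11 = 27
  -> A = 27
B = 11^27 mod 29  (bits of 27 = 11011)
  bit 0 = 1: r = r^2 * 11 mod 29 = 1^2 * 11 = 1*11 = 11
  bit 1 = 1: r = r^2 * 11 mod 29 = 11^2 * 11 = 5*11 = 26
  bit 2 = 0: r = r^2 mod 29 = 26^2 = 9
  bit 3 = 1: r = r^2 * 11 mod 29 = 9^2 * 11 = 23*11 = 21
  bit 4 = 1: r = r^2 * 11 mod 29 = 21^2 * 11 = 6*11 = 8
  -> B = 8
s = B^a = 8^23 mod 29  (bits of 23 = 10111)
  bit 0 = 1: r = r^2 * 8 mod 29 = 1^2 * 8 = 1*8 = 8
  bit 1 = 0: r = r^2 mod 29 = 8^2 = 6
  bit 2 = 1: r = r^2 * 8 mod 29 = 6^2 * 8 = 7*8 = 27
  bit 3 = 1: r = r^2 * 8 mod 29 = 27^2 * 8 = 4*8 = 3
  bit 4 = 1: r = r^2 * 8 mod 29 = 3^2 * 8 = 9*8 = 14
  -> s = B^a = 14

Answer: 14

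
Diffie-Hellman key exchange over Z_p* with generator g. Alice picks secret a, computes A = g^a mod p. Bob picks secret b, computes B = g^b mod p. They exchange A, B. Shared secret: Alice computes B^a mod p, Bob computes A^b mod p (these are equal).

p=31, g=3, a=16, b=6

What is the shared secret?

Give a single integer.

A = 3^16 mod 31  (bits of 16 = 10000)
  bit 0 = 1: r = r^2 * 3 mod 31 = 1^2 * 3 = 1*3 = 3
  bit 1 = 0: r = r^2 mod 31 = 3^2 = 9
  bit 2 = 0: r = r^2 mod 31 = 9^2 = 19
  bit 3 = 0: r = r^2 mod 31 = 19^2 = 20
  bit 4 = 0: r = r^2 mod 31 = 20^2 = 28
  -> A = 28
B = 3^6 mod 31  (bits of 6 = 110)
  bit 0 = 1: r = r^2 * 3 mod 31 = 1^2 * 3 = 1*3 = 3
  bit 1 = 1: r = r^2 * 3 mod 31 = 3^2 * 3 = 9*3 = 27
  bit 2 = 0: r = r^2 mod 31 = 27^2 = 16
  -> B = 16
s = B^a = 16^16 mod 31  (bits of 16 = 10000)
  bit 0 = 1: r = r^2 * 16 mod 31 = 1^2 * 16 = 1*16 = 16
  bit 1 = 0: r = r^2 mod 31 = 16^2 = 8
  bit 2 = 0: r = r^2 mod 31 = 8^2 = 2
  bit 3 = 0: r = r^2 mod 31 = 2^2 = 4
  bit 4 = 0: r = r^2 mod 31 = 4^2 = 16
  -> s = B^a = 16

Answer: 16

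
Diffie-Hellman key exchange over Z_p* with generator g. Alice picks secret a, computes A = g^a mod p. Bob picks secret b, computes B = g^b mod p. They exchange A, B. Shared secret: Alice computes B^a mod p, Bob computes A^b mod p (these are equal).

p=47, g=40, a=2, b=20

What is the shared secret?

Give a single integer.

Answer: 6

Derivation:
A = 40^2 mod 47  (bits of 2 = 10)
  bit 0 = 1: r = r^2 * 40 mod 47 = 1^2 * 40 = 1*40 = 40
  bit 1 = 0: r = r^2 mod 47 = 40^2 = 2
  -> A = 2
B = 40^20 mod 47  (bits of 20 = 10100)
  bit 0 = 1: r = r^2 * 40 mod 47 = 1^2 * 40 = 1*40 = 40
  bit 1 = 0: r = r^2 mod 47 = 40^2 = 2
  bit 2 = 1: r = r^2 * 40 mod 47 = 2^2 * 40 = 4*40 = 19
  bit 3 = 0: r = r^2 mod 47 = 19^2 = 32
  bit 4 = 0: r = r^2 mod 47 = 32^2 = 37
  -> B = 37
s = B^a = 37^2 mod 47  (bits of 2 = 10)
  bit 0 = 1: r = r^2 * 37 mod 47 = 1^2 * 37 = 1*37 = 37
  bit 1 = 0: r = r^2 mod 47 = 37^2 = 6
  -> s = B^a = 6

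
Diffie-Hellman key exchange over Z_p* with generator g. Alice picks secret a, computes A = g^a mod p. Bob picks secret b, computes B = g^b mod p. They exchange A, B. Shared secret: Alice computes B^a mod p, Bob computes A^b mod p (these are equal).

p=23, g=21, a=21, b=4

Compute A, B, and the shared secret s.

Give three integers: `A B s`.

Answer: 11 16 13

Derivation:
A = 21^21 mod 23  (bits of 21 = 10101)
  bit 0 = 1: r = r^2 * 21 mod 23 = 1^2 * 21 = 1*21 = 21
  bit 1 = 0: r = r^2 mod 23 = 21^2 = 4
  bit 2 = 1: r = r^2 * 21 mod 23 = 4^2 * 21 = 16*21 = 14
  bit 3 = 0: r = r^2 mod 23 = 14^2 = 12
  bit 4 = 1: r = r^2 * 21 mod 23 = 12^2 * 21 = 6*21 = 11
  -> A = 11
B = 21^4 mod 23  (bits of 4 = 100)
  bit 0 = 1: r = r^2 * 21 mod 23 = 1^2 * 21 = 1*21 = 21
  bit 1 = 0: r = r^2 mod 23 = 21^2 = 4
  bit 2 = 0: r = r^2 mod 23 = 4^2 = 16
  -> B = 16
s = B^a = 16^21 mod 23  (bits of 21 = 10101)
  bit 0 = 1: r = r^2 * 16 mod 23 = 1^2 * 16 = 1*16 = 16
  bit 1 = 0: r = r^2 mod 23 = 16^2 = 3
  bit 2 = 1: r = r^2 * 16 mod 23 = 3^2 * 16 = 9*16 = 6
  bit 3 = 0: r = r^2 mod 23 = 6^2 = 13
  bit 4 = 1: r = r^2 * 16 mod 23 = 13^2 * 16 = 8*16 = 13
  -> s = B^a = 13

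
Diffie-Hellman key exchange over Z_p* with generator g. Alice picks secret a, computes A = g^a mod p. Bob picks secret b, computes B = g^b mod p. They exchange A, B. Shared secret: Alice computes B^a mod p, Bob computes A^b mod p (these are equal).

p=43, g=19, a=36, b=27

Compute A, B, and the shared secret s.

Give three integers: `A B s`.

A = 19^36 mod 43  (bits of 36 = 100100)
  bit 0 = 1: r = r^2 * 19 mod 43 = 1^2 * 19 = 1*19 = 19
  bit 1 = 0: r = r^2 mod 43 = 19^2 = 17
  bit 2 = 0: r = r^2 mod 43 = 17^2 = 31
  bit 3 = 1: r = r^2 * 19 mod 43 = 31^2 * 19 = 15*19 = 27
  bit 4 = 0: r = r^2 mod 43 = 27^2 = 41
  bit 5 = 0: r = r^2 mod 43 = 41^2 = 4
  -> A = 4
B = 19^27 mod 43  (bits of 27 = 11011)
  bit 0 = 1: r = r^2 * 19 mod 43 = 1^2 * 19 = 1*19 = 19
  bit 1 = 1: r = r^2 * 19 mod 43 = 19^2 * 19 = 17*19 = 22
  bit 2 = 0: r = r^2 mod 43 = 22^2 = 11
  bit 3 = 1: r = r^2 * 19 mod 43 = 11^2 * 19 = 35*19 = 20
  bit 4 = 1: r = r^2 * 19 mod 43 = 20^2 * 19 = 13*19 = 32
  -> B = 32
s = B^a = 32^36 mod 43  (bits of 36 = 100100)
  bit 0 = 1: r = r^2 * 32 mod 43 = 1^2 * 32 = 1*32 = 32
  bit 1 = 0: r = r^2 mod 43 = 32^2 = 35
  bit 2 = 0: r = r^2 mod 43 = 35^2 = 21
  bit 3 = 1: r = r^2 * 32 mod 43 = 21^2 * 32 = 11*32 = 8
  bit 4 = 0: r = r^2 mod 43 = 8^2 = 21
  bit 5 = 0: r = r^2 mod 43 = 21^2 = 11
  -> s = B^a = 11

Answer: 4 32 11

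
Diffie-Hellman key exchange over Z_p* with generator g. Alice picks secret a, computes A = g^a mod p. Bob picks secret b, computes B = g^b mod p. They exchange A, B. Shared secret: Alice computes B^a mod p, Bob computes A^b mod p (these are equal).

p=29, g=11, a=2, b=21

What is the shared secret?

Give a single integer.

A = 11^2 mod 29  (bits of 2 = 10)
  bit 0 = 1: r = r^2 * 11 mod 29 = 1^2 * 11 = 1*11 = 11
  bit 1 = 0: r = r^2 mod 29 = 11^2 = 5
  -> A = 5
B = 11^21 mod 29  (bits of 21 = 10101)
  bit 0 = 1: r = r^2 * 11 mod 29 = 1^2 * 11 = 1*11 = 11
  bit 1 = 0: r = r^2 mod 29 = 11^2 = 5
  bit 2 = 1: r = r^2 * 11 mod 29 = 5^2 * 11 = 25*11 = 14
  bit 3 = 0: r = r^2 mod 29 = 14^2 = 22
  bit 4 = 1: r = r^2 * 11 mod 29 = 22^2 * 11 = 20*11 = 17
  -> B = 17
s = B^a = 17^2 mod 29  (bits of 2 = 10)
  bit 0 = 1: r = r^2 * 17 mod 29 = 1^2 * 17 = 1*17 = 17
  bit 1 = 0: r = r^2 mod 29 = 17^2 = 28
  -> s = B^a = 28

Answer: 28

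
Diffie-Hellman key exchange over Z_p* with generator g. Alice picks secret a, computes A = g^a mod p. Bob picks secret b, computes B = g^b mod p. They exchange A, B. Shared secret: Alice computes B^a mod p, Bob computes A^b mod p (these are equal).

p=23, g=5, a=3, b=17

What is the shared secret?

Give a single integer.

A = 5^3 mod 23  (bits of 3 = 11)
  bit 0 = 1: r = r^2 * 5 mod 23 = 1^2 * 5 = 1*5 = 5
  bit 1 = 1: r = r^2 * 5 mod 23 = 5^2 * 5 = 2*5 = 10
  -> A = 10
B = 5^17 mod 23  (bits of 17 = 10001)
  bit 0 = 1: r = r^2 * 5 mod 23 = 1^2 * 5 = 1*5 = 5
  bit 1 = 0: r = r^2 mod 23 = 5^2 = 2
  bit 2 = 0: r = r^2 mod 23 = 2^2 = 4
  bit 3 = 0: r = r^2 mod 23 = 4^2 = 16
  bit 4 = 1: r = r^2 * 5 mod 23 = 16^2 * 5 = 3*5 = 15
  -> B = 15
s = B^a = 15^3 mod 23  (bits of 3 = 11)
  bit 0 = 1: r = r^2 * 15 mod 23 = 1^2 * 15 = 1*15 = 15
  bit 1 = 1: r = r^2 * 15 mod 23 = 15^2 * 15 = 18*15 = 17
  -> s = B^a = 17

Answer: 17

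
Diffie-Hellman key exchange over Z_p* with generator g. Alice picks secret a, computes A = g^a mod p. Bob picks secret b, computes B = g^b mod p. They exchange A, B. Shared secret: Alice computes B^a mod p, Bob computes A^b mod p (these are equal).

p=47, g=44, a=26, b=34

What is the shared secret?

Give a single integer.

A = 44^26 mod 47  (bits of 26 = 11010)
  bit 0 = 1: r = r^2 * 44 mod 47 = 1^2 * 44 = 1*44 = 44
  bit 1 = 1: r = r^2 * 44 mod 47 = 44^2 * 44 = 9*44 = 20
  bit 2 = 0: r = r^2 mod 47 = 20^2 = 24
  bit 3 = 1: r = r^2 * 44 mod 47 = 24^2 * 44 = 12*44 = 11
  bit 4 = 0: r = r^2 mod 47 = 11^2 = 27
  -> A = 27
B = 44^34 mod 47  (bits of 34 = 100010)
  bit 0 = 1: r = r^2 * 44 mod 47 = 1^2 * 44 = 1*44 = 44
  bit 1 = 0: r = r^2 mod 47 = 44^2 = 9
  bit 2 = 0: r = r^2 mod 47 = 9^2 = 34
  bit 3 = 0: r = r^2 mod 47 = 34^2 = 28
  bit 4 = 1: r = r^2 * 44 mod 47 = 28^2 * 44 = 32*44 = 45
  bit 5 = 0: r = r^2 mod 47 = 45^2 = 4
  -> B = 4
s = B^a = 4^26 mod 47  (bits of 26 = 11010)
  bit 0 = 1: r = r^2 * 4 mod 47 = 1^2 * 4 = 1*4 = 4
  bit 1 = 1: r = r^2 * 4 mod 47 = 4^2 * 4 = 16*4 = 17
  bit 2 = 0: r = r^2 mod 47 = 17^2 = 7
  bit 3 = 1: r = r^2 * 4 mod 47 = 7^2 * 4 = 2*4 = 8
  bit 4 = 0: r = r^2 mod 47 = 8^2 = 17
  -> s = B^a = 17

Answer: 17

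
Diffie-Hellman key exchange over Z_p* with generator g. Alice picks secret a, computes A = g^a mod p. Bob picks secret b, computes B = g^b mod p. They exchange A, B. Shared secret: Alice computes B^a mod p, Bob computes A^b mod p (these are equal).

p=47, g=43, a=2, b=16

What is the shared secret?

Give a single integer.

A = 43^2 mod 47  (bits of 2 = 10)
  bit 0 = 1: r = r^2 * 43 mod 47 = 1^2 * 43 = 1*43 = 43
  bit 1 = 0: r = r^2 mod 47 = 43^2 = 16
  -> A = 16
B = 43^16 mod 47  (bits of 16 = 10000)
  bit 0 = 1: r = r^2 * 43 mod 47 = 1^2 * 43 = 1*43 = 43
  bit 1 = 0: r = r^2 mod 47 = 43^2 = 16
  bit 2 = 0: r = r^2 mod 47 = 16^2 = 21
  bit 3 = 0: r = r^2 mod 47 = 21^2 = 18
  bit 4 = 0: r = r^2 mod 47 = 18^2 = 42
  -> B = 42
s = B^a = 42^2 mod 47  (bits of 2 = 10)
  bit 0 = 1: r = r^2 * 42 mod 47 = 1^2 * 42 = 1*42 = 42
  bit 1 = 0: r = r^2 mod 47 = 42^2 = 25
  -> s = B^a = 25

Answer: 25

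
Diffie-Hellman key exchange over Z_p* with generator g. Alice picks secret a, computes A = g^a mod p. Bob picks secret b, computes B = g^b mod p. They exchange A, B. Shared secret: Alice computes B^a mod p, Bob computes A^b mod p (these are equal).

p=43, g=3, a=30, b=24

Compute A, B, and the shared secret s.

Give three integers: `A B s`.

A = 3^30 mod 43  (bits of 30 = 11110)
  bit 0 = 1: r = r^2 * 3 mod 43 = 1^2 * 3 = 1*3 = 3
  bit 1 = 1: r = r^2 * 3 mod 43 = 3^2 * 3 = 9*3 = 27
  bit 2 = 1: r = r^2 * 3 mod 43 = 27^2 * 3 = 41*3 = 37
  bit 3 = 1: r = r^2 * 3 mod 43 = 37^2 * 3 = 36*3 = 22
  bit 4 = 0: r = r^2 mod 43 = 22^2 = 11
  -> A = 11
B = 3^24 mod 43  (bits of 24 = 11000)
  bit 0 = 1: r = r^2 * 3 mod 43 = 1^2 * 3 = 1*3 = 3
  bit 1 = 1: r = r^2 * 3 mod 43 = 3^2 * 3 = 9*3 = 27
  bit 2 = 0: r = r^2 mod 43 = 27^2 = 41
  bit 3 = 0: r = r^2 mod 43 = 41^2 = 4
  bit 4 = 0: r = r^2 mod 43 = 4^2 = 16
  -> B = 16
s = B^a = 16^30 mod 43  (bits of 30 = 11110)
  bit 0 = 1: r = r^2 * 16 mod 43 = 1^2 * 16 = 1*16 = 16
  bit 1 = 1: r = r^2 * 16 mod 43 = 16^2 * 16 = 41*16 = 11
  bit 2 = 1: r = r^2 * 16 mod 43 = 11^2 * 16 = 35*16 = 1
  bit 3 = 1: r = r^2 * 16 mod 43 = 1^2 * 16 = 1*16 = 16
  bit 4 = 0: r = r^2 mod 43 = 16^2 = 41
  -> s = B^a = 41

Answer: 11 16 41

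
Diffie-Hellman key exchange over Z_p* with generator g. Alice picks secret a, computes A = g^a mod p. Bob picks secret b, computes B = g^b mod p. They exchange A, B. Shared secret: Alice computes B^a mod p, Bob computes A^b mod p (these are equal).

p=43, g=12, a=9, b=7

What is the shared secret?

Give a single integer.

Answer: 42

Derivation:
A = 12^9 mod 43  (bits of 9 = 1001)
  bit 0 = 1: r = r^2 * 12 mod 43 = 1^2 * 12 = 1*12 = 12
  bit 1 = 0: r = r^2 mod 43 = 12^2 = 15
  bit 2 = 0: r = r^2 mod 43 = 15^2 = 10
  bit 3 = 1: r = r^2 * 12 mod 43 = 10^2 * 12 = 14*12 = 39
  -> A = 39
B = 12^7 mod 43  (bits of 7 = 111)
  bit 0 = 1: r = r^2 * 12 mod 43 = 1^2 * 12 = 1*12 = 12
  bit 1 = 1: r = r^2 * 12 mod 43 = 12^2 * 12 = 15*12 = 8
  bit 2 = 1: r = r^2 * 12 mod 43 = 8^2 * 12 = 21*12 = 37
  -> B = 37
s = B^a = 37^9 mod 43  (bits of 9 = 1001)
  bit 0 = 1: r = r^2 * 37 mod 43 = 1^2 * 37 = 1*37 = 37
  bit 1 = 0: r = r^2 mod 43 = 37^2 = 36
  bit 2 = 0: r = r^2 mod 43 = 36^2 = 6
  bit 3 = 1: r = r^2 * 37 mod 43 = 6^2 * 37 = 36*37 = 42
  -> s = B^a = 42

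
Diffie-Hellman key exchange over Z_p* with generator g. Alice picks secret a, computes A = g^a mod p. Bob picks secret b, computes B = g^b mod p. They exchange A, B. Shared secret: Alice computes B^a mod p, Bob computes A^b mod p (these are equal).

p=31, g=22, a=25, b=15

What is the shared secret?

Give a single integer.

A = 22^25 mod 31  (bits of 25 = 11001)
  bit 0 = 1: r = r^2 * 22 mod 31 = 1^2 * 22 = 1*22 = 22
  bit 1 = 1: r = r^2 * 22 mod 31 = 22^2 * 22 = 19*22 = 15
  bit 2 = 0: r = r^2 mod 31 = 15^2 = 8
  bit 3 = 0: r = r^2 mod 31 = 8^2 = 2
  bit 4 = 1: r = r^2 * 22 mod 31 = 2^2 * 22 = 4*22 = 26
  -> A = 26
B = 22^15 mod 31  (bits of 15 = 1111)
  bit 0 = 1: r = r^2 * 22 mod 31 = 1^2 * 22 = 1*22 = 22
  bit 1 = 1: r = r^2 * 22 mod 31 = 22^2 * 22 = 19*22 = 15
  bit 2 = 1: r = r^2 * 22 mod 31 = 15^2 * 22 = 8*22 = 21
  bit 3 = 1: r = r^2 * 22 mod 31 = 21^2 * 22 = 7*22 = 30
  -> B = 30
s = B^a = 30^25 mod 31  (bits of 25 = 11001)
  bit 0 = 1: r = r^2 * 30 mod 31 = 1^2 * 30 = 1*30 = 30
  bit 1 = 1: r = r^2 * 30 mod 31 = 30^2 * 30 = 1*30 = 30
  bit 2 = 0: r = r^2 mod 31 = 30^2 = 1
  bit 3 = 0: r = r^2 mod 31 = 1^2 = 1
  bit 4 = 1: r = r^2 * 30 mod 31 = 1^2 * 30 = 1*30 = 30
  -> s = B^a = 30

Answer: 30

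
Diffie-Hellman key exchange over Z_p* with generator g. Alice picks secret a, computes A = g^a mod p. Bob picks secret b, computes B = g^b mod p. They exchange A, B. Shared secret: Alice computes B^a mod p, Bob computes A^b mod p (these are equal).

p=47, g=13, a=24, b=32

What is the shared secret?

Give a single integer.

Answer: 36

Derivation:
A = 13^24 mod 47  (bits of 24 = 11000)
  bit 0 = 1: r = r^2 * 13 mod 47 = 1^2 * 13 = 1*13 = 13
  bit 1 = 1: r = r^2 * 13 mod 47 = 13^2 * 13 = 28*13 = 35
  bit 2 = 0: r = r^2 mod 47 = 35^2 = 3
  bit 3 = 0: r = r^2 mod 47 = 3^2 = 9
  bit 4 = 0: r = r^2 mod 47 = 9^2 = 34
  -> A = 34
B = 13^32 mod 47  (bits of 32 = 100000)
  bit 0 = 1: r = r^2 * 13 mod 47 = 1^2 * 13 = 1*13 = 13
  bit 1 = 0: r = r^2 mod 47 = 13^2 = 28
  bit 2 = 0: r = r^2 mod 47 = 28^2 = 32
  bit 3 = 0: r = r^2 mod 47 = 32^2 = 37
  bit 4 = 0: r = r^2 mod 47 = 37^2 = 6
  bit 5 = 0: r = r^2 mod 47 = 6^2 = 36
  -> B = 36
s = B^a = 36^24 mod 47  (bits of 24 = 11000)
  bit 0 = 1: r = r^2 * 36 mod 47 = 1^2 * 36 = 1*36 = 36
  bit 1 = 1: r = r^2 * 36 mod 47 = 36^2 * 36 = 27*36 = 32
  bit 2 = 0: r = r^2 mod 47 = 32^2 = 37
  bit 3 = 0: r = r^2 mod 47 = 37^2 = 6
  bit 4 = 0: r = r^2 mod 47 = 6^2 = 36
  -> s = B^a = 36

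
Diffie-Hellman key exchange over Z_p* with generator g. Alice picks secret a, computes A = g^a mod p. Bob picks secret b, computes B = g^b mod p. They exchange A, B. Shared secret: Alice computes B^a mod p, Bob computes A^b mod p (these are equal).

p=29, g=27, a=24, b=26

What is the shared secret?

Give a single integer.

A = 27^24 mod 29  (bits of 24 = 11000)
  bit 0 = 1: r = r^2 * 27 mod 29 = 1^2 * 27 = 1*27 = 27
  bit 1 = 1: r = r^2 * 27 mod 29 = 27^2 * 27 = 4*27 = 21
  bit 2 = 0: r = r^2 mod 29 = 21^2 = 6
  bit 3 = 0: r = r^2 mod 29 = 6^2 = 7
  bit 4 = 0: r = r^2 mod 29 = 7^2 = 20
  -> A = 20
B = 27^26 mod 29  (bits of 26 = 11010)
  bit 0 = 1: r = r^2 * 27 mod 29 = 1^2 * 27 = 1*27 = 27
  bit 1 = 1: r = r^2 * 27 mod 29 = 27^2 * 27 = 4*27 = 21
  bit 2 = 0: r = r^2 mod 29 = 21^2 = 6
  bit 3 = 1: r = r^2 * 27 mod 29 = 6^2 * 27 = 7*27 = 15
  bit 4 = 0: r = r^2 mod 29 = 15^2 = 22
  -> B = 22
s = B^a = 22^24 mod 29  (bits of 24 = 11000)
  bit 0 = 1: r = r^2 * 22 mod 29 = 1^2 * 22 = 1*22 = 22
  bit 1 = 1: r = r^2 * 22 mod 29 = 22^2 * 22 = 20*22 = 5
  bit 2 = 0: r = r^2 mod 29 = 5^2 = 25
  bit 3 = 0: r = r^2 mod 29 = 25^2 = 16
  bit 4 = 0: r = r^2 mod 29 = 16^2 = 24
  -> s = B^a = 24

Answer: 24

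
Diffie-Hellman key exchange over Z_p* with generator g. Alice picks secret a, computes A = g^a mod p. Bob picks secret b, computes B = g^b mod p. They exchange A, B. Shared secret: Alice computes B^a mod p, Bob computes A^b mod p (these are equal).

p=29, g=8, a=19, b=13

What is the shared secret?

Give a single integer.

Answer: 14

Derivation:
A = 8^19 mod 29  (bits of 19 = 10011)
  bit 0 = 1: r = r^2 * 8 mod 29 = 1^2 * 8 = 1*8 = 8
  bit 1 = 0: r = r^2 mod 29 = 8^2 = 6
  bit 2 = 0: r = r^2 mod 29 = 6^2 = 7
  bit 3 = 1: r = r^2 * 8 mod 29 = 7^2 * 8 = 20*8 = 15
  bit 4 = 1: r = r^2 * 8 mod 29 = 15^2 * 8 = 22*8 = 2
  -> A = 2
B = 8^13 mod 29  (bits of 13 = 1101)
  bit 0 = 1: r = r^2 * 8 mod 29 = 1^2 * 8 = 1*8 = 8
  bit 1 = 1: r = r^2 * 8 mod 29 = 8^2 * 8 = 6*8 = 19
  bit 2 = 0: r = r^2 mod 29 = 19^2 = 13
  bit 3 = 1: r = r^2 * 8 mod 29 = 13^2 * 8 = 24*8 = 18
  -> B = 18
s = B^a = 18^19 mod 29  (bits of 19 = 10011)
  bit 0 = 1: r = r^2 * 18 mod 29 = 1^2 * 18 = 1*18 = 18
  bit 1 = 0: r = r^2 mod 29 = 18^2 = 5
  bit 2 = 0: r = r^2 mod 29 = 5^2 = 25
  bit 3 = 1: r = r^2 * 18 mod 29 = 25^2 * 18 = 16*18 = 27
  bit 4 = 1: r = r^2 * 18 mod 29 = 27^2 * 18 = 4*18 = 14
  -> s = B^a = 14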